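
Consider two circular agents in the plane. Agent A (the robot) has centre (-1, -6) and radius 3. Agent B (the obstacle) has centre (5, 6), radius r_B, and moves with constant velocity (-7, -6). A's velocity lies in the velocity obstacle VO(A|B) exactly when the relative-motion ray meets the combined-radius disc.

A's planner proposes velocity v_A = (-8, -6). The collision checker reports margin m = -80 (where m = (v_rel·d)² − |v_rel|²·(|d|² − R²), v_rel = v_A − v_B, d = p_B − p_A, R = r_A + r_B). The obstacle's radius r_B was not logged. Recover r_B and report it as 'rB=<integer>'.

m = -80
d = (6, 12);  v_rel = (-1, 0),  |v_rel|² = 1
v_rel×d = (-1)·(12) − (0)·(6) = -12
since m = R²·1 − (-12)²:  R² = (144 + -80) / 1 = 64
R = √64 = 8  ⇒  r_B = 8 − 3 = 5

rB=5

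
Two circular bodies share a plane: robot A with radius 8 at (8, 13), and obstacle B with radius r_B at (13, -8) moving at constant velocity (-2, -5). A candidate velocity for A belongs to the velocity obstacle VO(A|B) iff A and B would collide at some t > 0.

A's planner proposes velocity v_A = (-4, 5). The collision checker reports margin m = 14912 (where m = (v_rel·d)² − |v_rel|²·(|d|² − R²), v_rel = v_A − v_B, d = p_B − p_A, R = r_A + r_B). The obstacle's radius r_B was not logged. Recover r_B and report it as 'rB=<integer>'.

m = 14912
d = (5, -21);  v_rel = (-2, 10),  |v_rel|² = 104
v_rel×d = (-2)·(-21) − (10)·(5) = -8
since m = R²·104 − (-8)²:  R² = (64 + 14912) / 104 = 144
R = √144 = 12  ⇒  r_B = 12 − 8 = 4

rB=4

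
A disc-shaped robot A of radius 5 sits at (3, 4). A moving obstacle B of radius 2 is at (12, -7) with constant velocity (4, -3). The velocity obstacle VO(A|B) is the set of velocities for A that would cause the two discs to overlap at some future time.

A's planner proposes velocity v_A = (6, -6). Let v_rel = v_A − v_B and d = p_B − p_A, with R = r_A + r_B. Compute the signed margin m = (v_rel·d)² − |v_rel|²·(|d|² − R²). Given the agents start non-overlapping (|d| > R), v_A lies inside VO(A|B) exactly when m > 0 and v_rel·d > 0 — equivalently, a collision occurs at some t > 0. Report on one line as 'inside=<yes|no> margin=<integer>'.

d = (9, -11),  |d|² = 202;  R = 5+2 = 7,  c = 202−7² = 153
v_rel = (2, -3),  |v_rel|² = 13;  v_rel·d = (2)·(9) + (-3)·(-11) = 51
13·t² − 102·t + 153 = 0  ⇒  m = 51² − 13·153 = 612
m = 612 > 0,  v_rel·d = 51 > 0  ⇒  inside

inside=yes margin=612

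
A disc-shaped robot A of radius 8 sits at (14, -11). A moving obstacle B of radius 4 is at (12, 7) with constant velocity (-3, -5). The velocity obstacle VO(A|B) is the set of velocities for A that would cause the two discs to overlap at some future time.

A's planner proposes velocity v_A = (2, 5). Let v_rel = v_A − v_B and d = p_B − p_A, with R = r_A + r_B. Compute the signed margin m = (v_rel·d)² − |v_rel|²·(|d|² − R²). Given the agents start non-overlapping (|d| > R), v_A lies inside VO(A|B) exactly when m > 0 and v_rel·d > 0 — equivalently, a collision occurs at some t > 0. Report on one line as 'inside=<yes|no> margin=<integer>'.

d = (-2, 18),  |d|² = 328;  R = 8+4 = 12,  c = 328−12² = 184
v_rel = (5, 10),  |v_rel|² = 125;  v_rel·d = (5)·(-2) + (10)·(18) = 170
125·t² − 340·t + 184 = 0  ⇒  m = 170² − 125·184 = 5900
m = 5900 > 0,  v_rel·d = 170 > 0  ⇒  inside

inside=yes margin=5900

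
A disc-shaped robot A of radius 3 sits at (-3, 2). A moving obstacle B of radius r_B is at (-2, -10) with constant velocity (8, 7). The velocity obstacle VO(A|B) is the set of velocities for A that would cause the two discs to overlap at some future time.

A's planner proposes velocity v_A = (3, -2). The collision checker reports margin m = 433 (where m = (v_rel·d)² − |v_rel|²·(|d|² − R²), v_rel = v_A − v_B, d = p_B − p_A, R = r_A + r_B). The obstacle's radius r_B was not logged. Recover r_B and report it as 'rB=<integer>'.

m = 433
d = (1, -12);  v_rel = (-5, -9),  |v_rel|² = 106
v_rel×d = (-5)·(-12) − (-9)·(1) = 69
since m = R²·106 − 69²:  R² = (4761 + 433) / 106 = 49
R = √49 = 7  ⇒  r_B = 7 − 3 = 4

rB=4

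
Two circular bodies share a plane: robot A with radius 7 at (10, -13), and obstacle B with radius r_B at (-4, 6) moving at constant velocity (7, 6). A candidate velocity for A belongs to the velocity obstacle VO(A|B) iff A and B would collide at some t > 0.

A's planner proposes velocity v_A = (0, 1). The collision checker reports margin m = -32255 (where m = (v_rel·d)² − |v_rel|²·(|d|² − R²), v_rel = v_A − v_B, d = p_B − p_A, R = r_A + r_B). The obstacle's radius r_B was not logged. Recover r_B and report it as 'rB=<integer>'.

m = -32255
d = (-14, 19);  v_rel = (-7, -5),  |v_rel|² = 74
v_rel×d = (-7)·(19) − (-5)·(-14) = -203
since m = R²·74 − (-203)²:  R² = (41209 + -32255) / 74 = 121
R = √121 = 11  ⇒  r_B = 11 − 7 = 4

rB=4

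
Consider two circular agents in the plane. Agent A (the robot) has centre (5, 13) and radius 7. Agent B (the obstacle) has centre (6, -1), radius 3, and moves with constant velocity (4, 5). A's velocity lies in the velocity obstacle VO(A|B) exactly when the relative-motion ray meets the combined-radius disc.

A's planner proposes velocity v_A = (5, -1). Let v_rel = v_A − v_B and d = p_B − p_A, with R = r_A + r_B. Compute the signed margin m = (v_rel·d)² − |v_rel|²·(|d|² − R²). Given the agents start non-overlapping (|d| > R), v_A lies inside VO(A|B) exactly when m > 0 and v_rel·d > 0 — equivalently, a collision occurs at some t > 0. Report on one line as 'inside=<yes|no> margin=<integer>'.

d = (1, -14),  |d|² = 197;  R = 7+3 = 10,  c = 197−10² = 97
v_rel = (1, -6),  |v_rel|² = 37;  v_rel·d = (1)·(1) + (-6)·(-14) = 85
37·t² − 170·t + 97 = 0  ⇒  m = 85² − 37·97 = 3636
m = 3636 > 0,  v_rel·d = 85 > 0  ⇒  inside

inside=yes margin=3636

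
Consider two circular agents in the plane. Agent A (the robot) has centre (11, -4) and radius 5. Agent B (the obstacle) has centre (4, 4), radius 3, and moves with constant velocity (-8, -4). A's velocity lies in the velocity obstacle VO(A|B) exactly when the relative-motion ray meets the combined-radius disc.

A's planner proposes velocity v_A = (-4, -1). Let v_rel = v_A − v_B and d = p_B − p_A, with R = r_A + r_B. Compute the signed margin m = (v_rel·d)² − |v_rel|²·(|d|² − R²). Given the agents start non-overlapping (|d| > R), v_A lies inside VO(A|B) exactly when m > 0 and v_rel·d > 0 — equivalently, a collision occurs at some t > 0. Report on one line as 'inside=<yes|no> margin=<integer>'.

d = (-7, 8),  |d|² = 113;  R = 5+3 = 8,  c = 113−8² = 49
v_rel = (4, 3),  |v_rel|² = 25;  v_rel·d = (4)·(-7) + (3)·(8) = -4
25·t² + 8·t + 49 = 0  ⇒  m = (-4)² − 25·49 = -1209
m = -1209 < 0,  v_rel·d = -4 < 0  ⇒  outside

inside=no margin=-1209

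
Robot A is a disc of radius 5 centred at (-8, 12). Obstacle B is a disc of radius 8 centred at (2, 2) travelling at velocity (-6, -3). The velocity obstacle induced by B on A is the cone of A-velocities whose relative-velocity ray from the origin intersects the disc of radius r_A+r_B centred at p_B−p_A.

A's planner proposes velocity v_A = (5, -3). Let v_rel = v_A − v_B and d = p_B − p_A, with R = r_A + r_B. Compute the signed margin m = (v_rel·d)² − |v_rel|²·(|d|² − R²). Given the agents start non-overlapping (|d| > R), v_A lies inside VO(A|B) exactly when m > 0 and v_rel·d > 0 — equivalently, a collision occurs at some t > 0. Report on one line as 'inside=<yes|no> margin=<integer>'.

d = (10, -10),  |d|² = 200;  R = 5+8 = 13,  c = 200−13² = 31
v_rel = (11, 0),  |v_rel|² = 121;  v_rel·d = (11)·(10) + (0)·(-10) = 110
121·t² − 220·t + 31 = 0  ⇒  m = 110² − 121·31 = 8349
m = 8349 > 0,  v_rel·d = 110 > 0  ⇒  inside

inside=yes margin=8349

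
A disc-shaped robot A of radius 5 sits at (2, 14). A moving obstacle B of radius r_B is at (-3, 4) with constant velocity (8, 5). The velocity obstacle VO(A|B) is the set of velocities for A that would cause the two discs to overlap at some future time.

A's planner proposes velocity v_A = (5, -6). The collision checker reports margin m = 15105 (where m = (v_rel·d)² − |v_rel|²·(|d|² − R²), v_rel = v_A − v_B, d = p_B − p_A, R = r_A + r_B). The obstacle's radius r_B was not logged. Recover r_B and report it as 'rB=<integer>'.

m = 15105
d = (-5, -10);  v_rel = (-3, -11),  |v_rel|² = 130
v_rel×d = (-3)·(-10) − (-11)·(-5) = -25
since m = R²·130 − (-25)²:  R² = (625 + 15105) / 130 = 121
R = √121 = 11  ⇒  r_B = 11 − 5 = 6

rB=6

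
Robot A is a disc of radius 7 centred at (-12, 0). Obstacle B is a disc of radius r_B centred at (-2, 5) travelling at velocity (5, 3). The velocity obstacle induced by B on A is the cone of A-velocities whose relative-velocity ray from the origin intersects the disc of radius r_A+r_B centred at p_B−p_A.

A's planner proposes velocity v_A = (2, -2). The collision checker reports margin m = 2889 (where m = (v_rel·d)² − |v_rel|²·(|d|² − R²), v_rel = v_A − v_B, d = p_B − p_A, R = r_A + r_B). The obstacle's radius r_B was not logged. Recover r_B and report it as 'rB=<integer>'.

m = 2889
d = (10, 5);  v_rel = (-3, -5),  |v_rel|² = 34
v_rel×d = (-3)·(5) − (-5)·(10) = 35
since m = R²·34 − 35²:  R² = (1225 + 2889) / 34 = 121
R = √121 = 11  ⇒  r_B = 11 − 7 = 4

rB=4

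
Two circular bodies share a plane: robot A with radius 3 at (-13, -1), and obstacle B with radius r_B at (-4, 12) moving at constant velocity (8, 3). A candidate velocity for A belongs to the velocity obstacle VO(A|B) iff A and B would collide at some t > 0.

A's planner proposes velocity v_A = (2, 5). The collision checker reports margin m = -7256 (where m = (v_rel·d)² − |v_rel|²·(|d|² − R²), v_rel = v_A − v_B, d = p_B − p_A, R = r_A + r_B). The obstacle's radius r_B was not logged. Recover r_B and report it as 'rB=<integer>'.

m = -7256
d = (9, 13);  v_rel = (-6, 2),  |v_rel|² = 40
v_rel×d = (-6)·(13) − (2)·(9) = -96
since m = R²·40 − (-96)²:  R² = (9216 + -7256) / 40 = 49
R = √49 = 7  ⇒  r_B = 7 − 3 = 4

rB=4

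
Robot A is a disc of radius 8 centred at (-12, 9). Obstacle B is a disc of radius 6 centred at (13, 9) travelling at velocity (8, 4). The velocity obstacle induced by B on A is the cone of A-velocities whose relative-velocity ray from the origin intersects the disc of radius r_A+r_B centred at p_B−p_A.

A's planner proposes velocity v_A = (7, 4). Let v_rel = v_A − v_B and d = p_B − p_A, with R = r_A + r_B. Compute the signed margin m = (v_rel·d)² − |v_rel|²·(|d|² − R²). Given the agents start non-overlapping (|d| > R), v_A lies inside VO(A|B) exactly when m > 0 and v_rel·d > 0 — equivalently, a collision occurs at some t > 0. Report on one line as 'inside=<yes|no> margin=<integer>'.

d = (25, 0),  |d|² = 625;  R = 8+6 = 14,  c = 625−14² = 429
v_rel = (-1, 0),  |v_rel|² = 1;  v_rel·d = (-1)·(25) + (0)·(0) = -25
1·t² + 50·t + 429 = 0  ⇒  m = (-25)² − 1·429 = 196
m = 196 > 0,  v_rel·d = -25 < 0  ⇒  outside

inside=no margin=196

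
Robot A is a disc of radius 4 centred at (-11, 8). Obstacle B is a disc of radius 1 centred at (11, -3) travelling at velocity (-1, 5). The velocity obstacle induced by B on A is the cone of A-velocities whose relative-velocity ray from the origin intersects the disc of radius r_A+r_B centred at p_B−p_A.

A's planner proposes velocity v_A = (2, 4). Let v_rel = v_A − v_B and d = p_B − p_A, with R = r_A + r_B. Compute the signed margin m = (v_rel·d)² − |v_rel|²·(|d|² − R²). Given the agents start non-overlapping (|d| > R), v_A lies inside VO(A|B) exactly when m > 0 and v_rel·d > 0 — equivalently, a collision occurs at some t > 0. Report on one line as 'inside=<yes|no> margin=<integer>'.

d = (22, -11),  |d|² = 605;  R = 4+1 = 5,  c = 605−5² = 580
v_rel = (3, -1),  |v_rel|² = 10;  v_rel·d = (3)·(22) + (-1)·(-11) = 77
10·t² − 154·t + 580 = 0  ⇒  m = 77² − 10·580 = 129
m = 129 > 0,  v_rel·d = 77 > 0  ⇒  inside

inside=yes margin=129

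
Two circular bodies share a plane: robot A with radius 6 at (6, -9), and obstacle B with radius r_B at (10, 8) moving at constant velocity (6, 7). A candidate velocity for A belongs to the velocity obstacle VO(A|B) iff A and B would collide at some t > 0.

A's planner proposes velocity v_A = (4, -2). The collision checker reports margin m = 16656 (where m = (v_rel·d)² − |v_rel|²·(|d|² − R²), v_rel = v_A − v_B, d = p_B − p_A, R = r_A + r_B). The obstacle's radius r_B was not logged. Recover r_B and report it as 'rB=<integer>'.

m = 16656
d = (4, 17);  v_rel = (-2, -9),  |v_rel|² = 85
v_rel×d = (-2)·(17) − (-9)·(4) = 2
since m = R²·85 − 2²:  R² = (4 + 16656) / 85 = 196
R = √196 = 14  ⇒  r_B = 14 − 6 = 8

rB=8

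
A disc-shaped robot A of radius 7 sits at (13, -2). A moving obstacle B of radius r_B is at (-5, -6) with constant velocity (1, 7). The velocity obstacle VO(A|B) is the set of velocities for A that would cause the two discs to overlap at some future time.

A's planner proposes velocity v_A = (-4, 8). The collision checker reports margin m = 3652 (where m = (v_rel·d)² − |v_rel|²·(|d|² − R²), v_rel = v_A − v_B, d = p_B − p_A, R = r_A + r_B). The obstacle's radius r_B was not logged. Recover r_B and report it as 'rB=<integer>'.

m = 3652
d = (-18, -4);  v_rel = (-5, 1),  |v_rel|² = 26
v_rel×d = (-5)·(-4) − (1)·(-18) = 38
since m = R²·26 − 38²:  R² = (1444 + 3652) / 26 = 196
R = √196 = 14  ⇒  r_B = 14 − 7 = 7

rB=7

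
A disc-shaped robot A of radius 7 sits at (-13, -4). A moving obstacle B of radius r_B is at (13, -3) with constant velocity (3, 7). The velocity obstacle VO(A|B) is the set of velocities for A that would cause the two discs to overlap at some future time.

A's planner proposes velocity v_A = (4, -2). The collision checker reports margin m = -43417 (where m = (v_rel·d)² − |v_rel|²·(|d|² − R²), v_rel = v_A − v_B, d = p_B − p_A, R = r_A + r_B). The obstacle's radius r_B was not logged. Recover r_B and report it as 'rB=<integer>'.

m = -43417
d = (26, 1);  v_rel = (1, -9),  |v_rel|² = 82
v_rel×d = (1)·(1) − (-9)·(26) = 235
since m = R²·82 − 235²:  R² = (55225 + -43417) / 82 = 144
R = √144 = 12  ⇒  r_B = 12 − 7 = 5

rB=5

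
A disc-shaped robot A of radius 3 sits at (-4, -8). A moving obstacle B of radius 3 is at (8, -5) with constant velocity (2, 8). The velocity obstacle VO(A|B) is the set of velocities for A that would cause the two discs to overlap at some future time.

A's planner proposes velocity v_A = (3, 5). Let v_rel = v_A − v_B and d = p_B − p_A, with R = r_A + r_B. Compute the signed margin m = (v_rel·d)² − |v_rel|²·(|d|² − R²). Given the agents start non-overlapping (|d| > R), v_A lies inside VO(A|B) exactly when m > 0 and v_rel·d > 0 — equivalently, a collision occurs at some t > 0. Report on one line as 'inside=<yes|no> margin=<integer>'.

d = (12, 3),  |d|² = 153;  R = 3+3 = 6,  c = 153−6² = 117
v_rel = (1, -3),  |v_rel|² = 10;  v_rel·d = (1)·(12) + (-3)·(3) = 3
10·t² − 6·t + 117 = 0  ⇒  m = 3² − 10·117 = -1161
m = -1161 < 0,  v_rel·d = 3 > 0  ⇒  outside

inside=no margin=-1161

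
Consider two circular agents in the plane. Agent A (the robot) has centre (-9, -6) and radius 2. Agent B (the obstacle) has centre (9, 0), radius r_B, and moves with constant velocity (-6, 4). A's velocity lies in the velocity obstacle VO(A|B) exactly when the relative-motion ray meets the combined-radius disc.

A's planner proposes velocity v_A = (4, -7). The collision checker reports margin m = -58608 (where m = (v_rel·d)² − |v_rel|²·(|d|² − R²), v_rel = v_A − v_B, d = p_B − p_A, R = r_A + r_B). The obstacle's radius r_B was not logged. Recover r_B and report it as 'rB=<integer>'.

m = -58608
d = (18, 6);  v_rel = (10, -11),  |v_rel|² = 221
v_rel×d = (10)·(6) − (-11)·(18) = 258
since m = R²·221 − 258²:  R² = (66564 + -58608) / 221 = 36
R = √36 = 6  ⇒  r_B = 6 − 2 = 4

rB=4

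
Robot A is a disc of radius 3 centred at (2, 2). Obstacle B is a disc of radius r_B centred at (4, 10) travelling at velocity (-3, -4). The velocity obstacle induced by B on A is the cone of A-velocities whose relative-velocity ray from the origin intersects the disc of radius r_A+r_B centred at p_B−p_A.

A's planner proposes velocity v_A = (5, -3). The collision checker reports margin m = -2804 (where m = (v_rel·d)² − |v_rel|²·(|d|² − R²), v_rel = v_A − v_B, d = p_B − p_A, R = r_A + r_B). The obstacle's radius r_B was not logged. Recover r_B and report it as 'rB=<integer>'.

m = -2804
d = (2, 8);  v_rel = (8, 1),  |v_rel|² = 65
v_rel×d = (8)·(8) − (1)·(2) = 62
since m = R²·65 − 62²:  R² = (3844 + -2804) / 65 = 16
R = √16 = 4  ⇒  r_B = 4 − 3 = 1

rB=1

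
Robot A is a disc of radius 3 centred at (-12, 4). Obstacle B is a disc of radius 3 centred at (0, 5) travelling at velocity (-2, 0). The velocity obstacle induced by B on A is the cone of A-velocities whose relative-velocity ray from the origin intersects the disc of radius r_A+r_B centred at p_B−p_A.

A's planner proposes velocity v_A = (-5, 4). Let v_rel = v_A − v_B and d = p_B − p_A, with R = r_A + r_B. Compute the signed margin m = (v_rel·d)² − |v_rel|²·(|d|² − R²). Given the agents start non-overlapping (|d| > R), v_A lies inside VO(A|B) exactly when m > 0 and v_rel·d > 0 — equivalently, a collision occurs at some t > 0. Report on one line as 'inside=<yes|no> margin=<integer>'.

d = (12, 1),  |d|² = 145;  R = 3+3 = 6,  c = 145−6² = 109
v_rel = (-3, 4),  |v_rel|² = 25;  v_rel·d = (-3)·(12) + (4)·(1) = -32
25·t² + 64·t + 109 = 0  ⇒  m = (-32)² − 25·109 = -1701
m = -1701 < 0,  v_rel·d = -32 < 0  ⇒  outside

inside=no margin=-1701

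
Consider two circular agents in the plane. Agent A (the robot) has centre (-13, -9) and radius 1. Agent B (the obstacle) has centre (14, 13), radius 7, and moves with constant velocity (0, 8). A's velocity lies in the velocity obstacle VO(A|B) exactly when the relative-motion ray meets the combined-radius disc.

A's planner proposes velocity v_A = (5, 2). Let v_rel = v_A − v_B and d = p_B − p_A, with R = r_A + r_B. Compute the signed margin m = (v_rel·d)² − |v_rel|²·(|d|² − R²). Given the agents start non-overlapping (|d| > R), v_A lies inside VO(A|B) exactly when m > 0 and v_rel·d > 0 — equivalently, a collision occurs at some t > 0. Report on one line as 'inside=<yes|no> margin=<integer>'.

d = (27, 22),  |d|² = 1213;  R = 1+7 = 8,  c = 1213−8² = 1149
v_rel = (5, -6),  |v_rel|² = 61;  v_rel·d = (5)·(27) + (-6)·(22) = 3
61·t² − 6·t + 1149 = 0  ⇒  m = 3² − 61·1149 = -70080
m = -70080 < 0,  v_rel·d = 3 > 0  ⇒  outside

inside=no margin=-70080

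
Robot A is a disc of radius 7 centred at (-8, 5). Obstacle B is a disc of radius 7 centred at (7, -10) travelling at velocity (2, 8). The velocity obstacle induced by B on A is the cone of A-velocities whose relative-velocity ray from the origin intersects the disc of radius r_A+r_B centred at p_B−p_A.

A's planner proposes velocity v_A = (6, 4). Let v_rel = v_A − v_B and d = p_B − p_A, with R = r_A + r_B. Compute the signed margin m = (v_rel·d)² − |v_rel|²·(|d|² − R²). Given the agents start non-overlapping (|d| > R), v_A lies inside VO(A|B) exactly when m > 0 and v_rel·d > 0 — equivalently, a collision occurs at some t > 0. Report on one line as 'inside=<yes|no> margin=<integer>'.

d = (15, -15),  |d|² = 450;  R = 7+7 = 14,  c = 450−14² = 254
v_rel = (4, -4),  |v_rel|² = 32;  v_rel·d = (4)·(15) + (-4)·(-15) = 120
32·t² − 240·t + 254 = 0  ⇒  m = 120² − 32·254 = 6272
m = 6272 > 0,  v_rel·d = 120 > 0  ⇒  inside

inside=yes margin=6272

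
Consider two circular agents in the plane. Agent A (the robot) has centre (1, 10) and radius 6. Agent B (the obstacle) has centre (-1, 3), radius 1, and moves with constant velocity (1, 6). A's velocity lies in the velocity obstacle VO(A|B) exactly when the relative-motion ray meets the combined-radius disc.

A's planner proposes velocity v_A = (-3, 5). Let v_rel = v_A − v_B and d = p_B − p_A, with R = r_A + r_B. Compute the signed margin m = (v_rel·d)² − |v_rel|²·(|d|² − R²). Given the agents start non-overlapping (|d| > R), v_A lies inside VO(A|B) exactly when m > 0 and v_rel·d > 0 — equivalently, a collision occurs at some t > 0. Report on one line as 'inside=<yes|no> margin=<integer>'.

d = (-2, -7),  |d|² = 53;  R = 6+1 = 7,  c = 53−7² = 4
v_rel = (-4, -1),  |v_rel|² = 17;  v_rel·d = (-4)·(-2) + (-1)·(-7) = 15
17·t² − 30·t + 4 = 0  ⇒  m = 15² − 17·4 = 157
m = 157 > 0,  v_rel·d = 15 > 0  ⇒  inside

inside=yes margin=157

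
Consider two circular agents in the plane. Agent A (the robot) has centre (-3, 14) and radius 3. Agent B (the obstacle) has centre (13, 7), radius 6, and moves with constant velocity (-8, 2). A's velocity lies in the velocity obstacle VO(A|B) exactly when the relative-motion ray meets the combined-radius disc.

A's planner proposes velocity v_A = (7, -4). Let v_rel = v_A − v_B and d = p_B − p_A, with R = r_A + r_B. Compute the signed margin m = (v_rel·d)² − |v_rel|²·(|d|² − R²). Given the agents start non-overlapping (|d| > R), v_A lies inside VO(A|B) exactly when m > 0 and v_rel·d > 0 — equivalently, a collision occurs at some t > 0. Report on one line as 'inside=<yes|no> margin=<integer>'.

d = (16, -7),  |d|² = 305;  R = 3+6 = 9,  c = 305−9² = 224
v_rel = (15, -6),  |v_rel|² = 261;  v_rel·d = (15)·(16) + (-6)·(-7) = 282
261·t² − 564·t + 224 = 0  ⇒  m = 282² − 261·224 = 21060
m = 21060 > 0,  v_rel·d = 282 > 0  ⇒  inside

inside=yes margin=21060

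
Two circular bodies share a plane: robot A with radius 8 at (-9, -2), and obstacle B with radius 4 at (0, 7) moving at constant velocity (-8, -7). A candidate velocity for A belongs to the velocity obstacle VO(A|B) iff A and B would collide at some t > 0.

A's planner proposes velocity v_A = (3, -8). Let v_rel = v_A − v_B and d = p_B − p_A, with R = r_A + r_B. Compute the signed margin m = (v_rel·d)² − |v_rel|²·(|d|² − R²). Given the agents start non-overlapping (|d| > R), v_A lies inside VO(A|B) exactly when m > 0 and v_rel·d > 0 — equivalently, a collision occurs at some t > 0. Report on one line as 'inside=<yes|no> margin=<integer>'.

d = (9, 9),  |d|² = 162;  R = 8+4 = 12,  c = 162−12² = 18
v_rel = (11, -1),  |v_rel|² = 122;  v_rel·d = (11)·(9) + (-1)·(9) = 90
122·t² − 180·t + 18 = 0  ⇒  m = 90² − 122·18 = 5904
m = 5904 > 0,  v_rel·d = 90 > 0  ⇒  inside

inside=yes margin=5904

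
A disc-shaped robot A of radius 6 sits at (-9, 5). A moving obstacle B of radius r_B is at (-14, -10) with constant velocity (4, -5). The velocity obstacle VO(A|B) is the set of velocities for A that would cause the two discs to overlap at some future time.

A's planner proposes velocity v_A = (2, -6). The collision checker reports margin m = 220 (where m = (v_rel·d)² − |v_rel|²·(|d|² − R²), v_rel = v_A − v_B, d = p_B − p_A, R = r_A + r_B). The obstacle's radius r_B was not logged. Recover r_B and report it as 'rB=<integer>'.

m = 220
d = (-5, -15);  v_rel = (-2, -1),  |v_rel|² = 5
v_rel×d = (-2)·(-15) − (-1)·(-5) = 25
since m = R²·5 − 25²:  R² = (625 + 220) / 5 = 169
R = √169 = 13  ⇒  r_B = 13 − 6 = 7

rB=7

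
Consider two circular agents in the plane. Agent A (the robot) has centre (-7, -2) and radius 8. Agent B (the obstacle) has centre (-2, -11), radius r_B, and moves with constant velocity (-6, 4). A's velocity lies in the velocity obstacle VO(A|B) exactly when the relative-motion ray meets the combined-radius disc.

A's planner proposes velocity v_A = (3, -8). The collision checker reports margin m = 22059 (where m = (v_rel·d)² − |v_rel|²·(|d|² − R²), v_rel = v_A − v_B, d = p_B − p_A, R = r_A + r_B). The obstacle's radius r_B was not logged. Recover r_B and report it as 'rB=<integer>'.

m = 22059
d = (5, -9);  v_rel = (9, -12),  |v_rel|² = 225
v_rel×d = (9)·(-9) − (-12)·(5) = -21
since m = R²·225 − (-21)²:  R² = (441 + 22059) / 225 = 100
R = √100 = 10  ⇒  r_B = 10 − 8 = 2

rB=2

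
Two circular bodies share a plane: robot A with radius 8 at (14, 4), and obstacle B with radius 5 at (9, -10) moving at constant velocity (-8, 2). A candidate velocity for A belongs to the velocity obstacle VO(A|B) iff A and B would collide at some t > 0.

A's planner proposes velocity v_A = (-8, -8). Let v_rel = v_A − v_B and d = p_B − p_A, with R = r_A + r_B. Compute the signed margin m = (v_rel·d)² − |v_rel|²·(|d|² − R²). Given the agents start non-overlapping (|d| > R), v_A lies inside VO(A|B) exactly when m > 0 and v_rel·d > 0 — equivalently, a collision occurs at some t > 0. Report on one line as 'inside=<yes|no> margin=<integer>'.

d = (-5, -14),  |d|² = 221;  R = 8+5 = 13,  c = 221−13² = 52
v_rel = (0, -10),  |v_rel|² = 100;  v_rel·d = (0)·(-5) + (-10)·(-14) = 140
100·t² − 280·t + 52 = 0  ⇒  m = 140² − 100·52 = 14400
m = 14400 > 0,  v_rel·d = 140 > 0  ⇒  inside

inside=yes margin=14400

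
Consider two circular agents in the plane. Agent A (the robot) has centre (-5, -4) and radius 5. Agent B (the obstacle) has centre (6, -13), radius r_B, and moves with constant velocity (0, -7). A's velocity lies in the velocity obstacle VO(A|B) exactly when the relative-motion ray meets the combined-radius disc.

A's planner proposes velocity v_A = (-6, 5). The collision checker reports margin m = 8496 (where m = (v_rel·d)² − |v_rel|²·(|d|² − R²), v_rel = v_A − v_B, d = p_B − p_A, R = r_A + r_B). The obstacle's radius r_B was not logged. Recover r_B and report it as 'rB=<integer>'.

m = 8496
d = (11, -9);  v_rel = (-6, 12),  |v_rel|² = 180
v_rel×d = (-6)·(-9) − (12)·(11) = -78
since m = R²·180 − (-78)²:  R² = (6084 + 8496) / 180 = 81
R = √81 = 9  ⇒  r_B = 9 − 5 = 4

rB=4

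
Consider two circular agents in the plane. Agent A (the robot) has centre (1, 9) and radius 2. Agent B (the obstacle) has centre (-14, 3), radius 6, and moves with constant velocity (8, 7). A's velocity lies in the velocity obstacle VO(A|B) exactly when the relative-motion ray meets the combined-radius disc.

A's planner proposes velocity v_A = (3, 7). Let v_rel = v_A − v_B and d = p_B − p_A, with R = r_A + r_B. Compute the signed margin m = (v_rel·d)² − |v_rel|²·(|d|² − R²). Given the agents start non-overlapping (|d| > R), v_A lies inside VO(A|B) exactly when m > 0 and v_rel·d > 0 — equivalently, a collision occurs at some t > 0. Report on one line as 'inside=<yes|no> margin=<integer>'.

d = (-15, -6),  |d|² = 261;  R = 2+6 = 8,  c = 261−8² = 197
v_rel = (-5, 0),  |v_rel|² = 25;  v_rel·d = (-5)·(-15) + (0)·(-6) = 75
25·t² − 150·t + 197 = 0  ⇒  m = 75² − 25·197 = 700
m = 700 > 0,  v_rel·d = 75 > 0  ⇒  inside

inside=yes margin=700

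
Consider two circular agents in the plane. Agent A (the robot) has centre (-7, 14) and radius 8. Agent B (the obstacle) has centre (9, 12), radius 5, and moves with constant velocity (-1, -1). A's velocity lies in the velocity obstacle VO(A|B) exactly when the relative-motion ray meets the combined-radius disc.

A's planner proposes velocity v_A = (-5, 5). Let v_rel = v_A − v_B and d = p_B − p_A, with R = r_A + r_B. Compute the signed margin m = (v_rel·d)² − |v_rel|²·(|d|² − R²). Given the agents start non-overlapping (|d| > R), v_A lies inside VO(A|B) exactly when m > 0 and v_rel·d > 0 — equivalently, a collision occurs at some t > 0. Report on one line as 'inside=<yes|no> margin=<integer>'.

d = (16, -2),  |d|² = 260;  R = 8+5 = 13,  c = 260−13² = 91
v_rel = (-4, 6),  |v_rel|² = 52;  v_rel·d = (-4)·(16) + (6)·(-2) = -76
52·t² + 152·t + 91 = 0  ⇒  m = (-76)² − 52·91 = 1044
m = 1044 > 0,  v_rel·d = -76 < 0  ⇒  outside

inside=no margin=1044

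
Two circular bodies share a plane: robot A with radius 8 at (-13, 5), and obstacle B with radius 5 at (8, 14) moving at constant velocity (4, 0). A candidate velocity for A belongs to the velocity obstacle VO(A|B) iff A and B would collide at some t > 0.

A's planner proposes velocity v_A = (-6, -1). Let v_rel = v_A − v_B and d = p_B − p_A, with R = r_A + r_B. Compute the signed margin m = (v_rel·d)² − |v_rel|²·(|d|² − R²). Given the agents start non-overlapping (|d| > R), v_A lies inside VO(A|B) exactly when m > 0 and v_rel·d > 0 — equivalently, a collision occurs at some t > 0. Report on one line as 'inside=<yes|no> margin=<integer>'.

d = (21, 9),  |d|² = 522;  R = 8+5 = 13,  c = 522−13² = 353
v_rel = (-10, -1),  |v_rel|² = 101;  v_rel·d = (-10)·(21) + (-1)·(9) = -219
101·t² + 438·t + 353 = 0  ⇒  m = (-219)² − 101·353 = 12308
m = 12308 > 0,  v_rel·d = -219 < 0  ⇒  outside

inside=no margin=12308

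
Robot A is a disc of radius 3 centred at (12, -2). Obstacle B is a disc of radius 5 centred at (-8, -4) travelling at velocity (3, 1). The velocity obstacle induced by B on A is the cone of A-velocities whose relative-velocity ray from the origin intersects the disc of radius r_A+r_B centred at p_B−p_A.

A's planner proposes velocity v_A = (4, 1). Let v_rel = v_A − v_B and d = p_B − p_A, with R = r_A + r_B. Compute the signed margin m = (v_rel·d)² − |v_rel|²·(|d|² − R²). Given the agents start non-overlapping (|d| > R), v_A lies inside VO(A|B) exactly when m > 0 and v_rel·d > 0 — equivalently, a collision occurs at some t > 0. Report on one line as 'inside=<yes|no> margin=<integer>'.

d = (-20, -2),  |d|² = 404;  R = 3+5 = 8,  c = 404−8² = 340
v_rel = (1, 0),  |v_rel|² = 1;  v_rel·d = (1)·(-20) + (0)·(-2) = -20
1·t² + 40·t + 340 = 0  ⇒  m = (-20)² − 1·340 = 60
m = 60 > 0,  v_rel·d = -20 < 0  ⇒  outside

inside=no margin=60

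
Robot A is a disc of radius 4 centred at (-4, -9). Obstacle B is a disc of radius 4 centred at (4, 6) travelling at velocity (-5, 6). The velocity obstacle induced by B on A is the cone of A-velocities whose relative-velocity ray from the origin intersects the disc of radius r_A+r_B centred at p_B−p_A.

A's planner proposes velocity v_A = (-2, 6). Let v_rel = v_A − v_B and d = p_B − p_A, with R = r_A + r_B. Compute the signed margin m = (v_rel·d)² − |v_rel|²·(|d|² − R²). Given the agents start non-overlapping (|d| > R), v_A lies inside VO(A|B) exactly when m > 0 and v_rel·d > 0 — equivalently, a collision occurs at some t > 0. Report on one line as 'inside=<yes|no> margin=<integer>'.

d = (8, 15),  |d|² = 289;  R = 4+4 = 8,  c = 289−8² = 225
v_rel = (3, 0),  |v_rel|² = 9;  v_rel·d = (3)·(8) + (0)·(15) = 24
9·t² − 48·t + 225 = 0  ⇒  m = 24² − 9·225 = -1449
m = -1449 < 0,  v_rel·d = 24 > 0  ⇒  outside

inside=no margin=-1449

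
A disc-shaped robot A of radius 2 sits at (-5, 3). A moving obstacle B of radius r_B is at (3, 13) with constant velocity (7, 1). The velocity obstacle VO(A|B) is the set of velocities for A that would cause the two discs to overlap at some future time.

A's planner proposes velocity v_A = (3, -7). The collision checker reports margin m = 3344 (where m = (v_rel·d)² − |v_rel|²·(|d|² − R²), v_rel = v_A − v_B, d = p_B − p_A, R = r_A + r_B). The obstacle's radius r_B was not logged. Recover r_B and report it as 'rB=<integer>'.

m = 3344
d = (8, 10);  v_rel = (-4, -8),  |v_rel|² = 80
v_rel×d = (-4)·(10) − (-8)·(8) = 24
since m = R²·80 − 24²:  R² = (576 + 3344) / 80 = 49
R = √49 = 7  ⇒  r_B = 7 − 2 = 5

rB=5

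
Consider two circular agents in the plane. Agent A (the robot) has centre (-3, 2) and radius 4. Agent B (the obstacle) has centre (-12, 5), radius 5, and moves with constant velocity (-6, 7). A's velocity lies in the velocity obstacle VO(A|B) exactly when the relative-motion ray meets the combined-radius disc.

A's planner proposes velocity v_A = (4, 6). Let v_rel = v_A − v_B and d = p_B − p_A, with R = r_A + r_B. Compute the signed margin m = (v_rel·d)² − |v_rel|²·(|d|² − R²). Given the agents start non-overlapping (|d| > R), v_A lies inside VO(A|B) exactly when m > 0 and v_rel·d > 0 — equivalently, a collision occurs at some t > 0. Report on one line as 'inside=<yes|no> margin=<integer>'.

d = (-9, 3),  |d|² = 90;  R = 4+5 = 9,  c = 90−9² = 9
v_rel = (10, -1),  |v_rel|² = 101;  v_rel·d = (10)·(-9) + (-1)·(3) = -93
101·t² + 186·t + 9 = 0  ⇒  m = (-93)² − 101·9 = 7740
m = 7740 > 0,  v_rel·d = -93 < 0  ⇒  outside

inside=no margin=7740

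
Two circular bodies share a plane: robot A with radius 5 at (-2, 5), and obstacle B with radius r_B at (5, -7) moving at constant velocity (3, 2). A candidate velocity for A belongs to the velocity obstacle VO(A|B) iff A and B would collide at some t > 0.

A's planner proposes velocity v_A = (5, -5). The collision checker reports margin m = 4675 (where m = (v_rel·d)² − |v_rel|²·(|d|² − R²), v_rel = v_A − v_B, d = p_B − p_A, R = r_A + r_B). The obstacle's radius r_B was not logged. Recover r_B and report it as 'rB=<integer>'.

m = 4675
d = (7, -12);  v_rel = (2, -7),  |v_rel|² = 53
v_rel×d = (2)·(-12) − (-7)·(7) = 25
since m = R²·53 − 25²:  R² = (625 + 4675) / 53 = 100
R = √100 = 10  ⇒  r_B = 10 − 5 = 5

rB=5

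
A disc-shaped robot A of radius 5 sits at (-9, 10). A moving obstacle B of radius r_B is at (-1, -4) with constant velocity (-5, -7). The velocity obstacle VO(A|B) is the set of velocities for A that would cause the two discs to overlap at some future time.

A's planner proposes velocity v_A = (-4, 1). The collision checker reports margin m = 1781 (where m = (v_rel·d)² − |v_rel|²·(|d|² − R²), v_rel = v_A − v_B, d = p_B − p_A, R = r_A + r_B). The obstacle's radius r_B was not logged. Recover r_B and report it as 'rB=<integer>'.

m = 1781
d = (8, -14);  v_rel = (1, 8),  |v_rel|² = 65
v_rel×d = (1)·(-14) − (8)·(8) = -78
since m = R²·65 − (-78)²:  R² = (6084 + 1781) / 65 = 121
R = √121 = 11  ⇒  r_B = 11 − 5 = 6

rB=6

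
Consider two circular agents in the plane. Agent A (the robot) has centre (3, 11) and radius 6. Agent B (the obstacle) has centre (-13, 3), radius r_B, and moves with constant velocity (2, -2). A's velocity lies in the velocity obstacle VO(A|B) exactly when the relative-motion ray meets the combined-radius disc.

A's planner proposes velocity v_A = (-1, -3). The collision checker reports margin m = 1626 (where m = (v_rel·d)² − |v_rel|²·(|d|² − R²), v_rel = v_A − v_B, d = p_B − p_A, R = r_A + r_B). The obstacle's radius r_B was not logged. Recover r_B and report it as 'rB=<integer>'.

m = 1626
d = (-16, -8);  v_rel = (-3, -1),  |v_rel|² = 10
v_rel×d = (-3)·(-8) − (-1)·(-16) = 8
since m = R²·10 − 8²:  R² = (64 + 1626) / 10 = 169
R = √169 = 13  ⇒  r_B = 13 − 6 = 7

rB=7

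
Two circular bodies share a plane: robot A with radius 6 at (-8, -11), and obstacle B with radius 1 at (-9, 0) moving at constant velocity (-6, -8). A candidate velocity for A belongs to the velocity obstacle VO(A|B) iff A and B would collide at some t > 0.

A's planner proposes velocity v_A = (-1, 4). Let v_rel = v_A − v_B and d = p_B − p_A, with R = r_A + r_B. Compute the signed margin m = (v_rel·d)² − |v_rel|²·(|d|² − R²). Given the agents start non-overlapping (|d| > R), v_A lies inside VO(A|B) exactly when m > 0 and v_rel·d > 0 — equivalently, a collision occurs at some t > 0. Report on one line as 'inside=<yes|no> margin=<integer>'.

d = (-1, 11),  |d|² = 122;  R = 6+1 = 7,  c = 122−7² = 73
v_rel = (5, 12),  |v_rel|² = 169;  v_rel·d = (5)·(-1) + (12)·(11) = 127
169·t² − 254·t + 73 = 0  ⇒  m = 127² − 169·73 = 3792
m = 3792 > 0,  v_rel·d = 127 > 0  ⇒  inside

inside=yes margin=3792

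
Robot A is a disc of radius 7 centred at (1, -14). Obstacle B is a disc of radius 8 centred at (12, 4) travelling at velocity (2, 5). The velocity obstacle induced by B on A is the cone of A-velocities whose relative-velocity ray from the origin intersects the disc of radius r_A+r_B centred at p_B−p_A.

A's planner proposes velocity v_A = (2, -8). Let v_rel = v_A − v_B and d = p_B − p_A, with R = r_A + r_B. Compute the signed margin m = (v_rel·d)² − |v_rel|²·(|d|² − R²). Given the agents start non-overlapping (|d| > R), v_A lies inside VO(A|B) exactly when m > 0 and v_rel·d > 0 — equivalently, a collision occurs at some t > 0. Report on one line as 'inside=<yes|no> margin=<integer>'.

d = (11, 18),  |d|² = 445;  R = 7+8 = 15,  c = 445−15² = 220
v_rel = (0, -13),  |v_rel|² = 169;  v_rel·d = (0)·(11) + (-13)·(18) = -234
169·t² + 468·t + 220 = 0  ⇒  m = (-234)² − 169·220 = 17576
m = 17576 > 0,  v_rel·d = -234 < 0  ⇒  outside

inside=no margin=17576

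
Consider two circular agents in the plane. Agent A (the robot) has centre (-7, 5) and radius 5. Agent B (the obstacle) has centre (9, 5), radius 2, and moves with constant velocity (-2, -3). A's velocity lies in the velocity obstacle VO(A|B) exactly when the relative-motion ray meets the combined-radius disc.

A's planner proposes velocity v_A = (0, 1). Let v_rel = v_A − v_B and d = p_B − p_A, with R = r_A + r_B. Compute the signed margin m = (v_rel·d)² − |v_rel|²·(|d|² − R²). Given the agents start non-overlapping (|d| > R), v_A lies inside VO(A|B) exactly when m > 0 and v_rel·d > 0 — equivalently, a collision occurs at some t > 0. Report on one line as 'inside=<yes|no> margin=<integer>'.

d = (16, 0),  |d|² = 256;  R = 5+2 = 7,  c = 256−7² = 207
v_rel = (2, 4),  |v_rel|² = 20;  v_rel·d = (2)·(16) + (4)·(0) = 32
20·t² − 64·t + 207 = 0  ⇒  m = 32² − 20·207 = -3116
m = -3116 < 0,  v_rel·d = 32 > 0  ⇒  outside

inside=no margin=-3116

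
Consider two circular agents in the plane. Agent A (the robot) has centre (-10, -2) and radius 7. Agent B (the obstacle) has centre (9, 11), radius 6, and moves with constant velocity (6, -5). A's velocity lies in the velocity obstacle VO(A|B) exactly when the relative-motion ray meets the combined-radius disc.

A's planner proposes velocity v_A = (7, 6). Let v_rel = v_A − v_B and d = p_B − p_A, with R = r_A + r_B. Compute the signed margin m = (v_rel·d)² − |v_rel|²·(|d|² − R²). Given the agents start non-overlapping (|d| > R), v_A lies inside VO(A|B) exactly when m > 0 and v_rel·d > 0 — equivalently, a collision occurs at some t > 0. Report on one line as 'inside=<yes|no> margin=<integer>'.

d = (19, 13),  |d|² = 530;  R = 7+6 = 13,  c = 530−13² = 361
v_rel = (1, 11),  |v_rel|² = 122;  v_rel·d = (1)·(19) + (11)·(13) = 162
122·t² − 324·t + 361 = 0  ⇒  m = 162² − 122·361 = -17798
m = -17798 < 0,  v_rel·d = 162 > 0  ⇒  outside

inside=no margin=-17798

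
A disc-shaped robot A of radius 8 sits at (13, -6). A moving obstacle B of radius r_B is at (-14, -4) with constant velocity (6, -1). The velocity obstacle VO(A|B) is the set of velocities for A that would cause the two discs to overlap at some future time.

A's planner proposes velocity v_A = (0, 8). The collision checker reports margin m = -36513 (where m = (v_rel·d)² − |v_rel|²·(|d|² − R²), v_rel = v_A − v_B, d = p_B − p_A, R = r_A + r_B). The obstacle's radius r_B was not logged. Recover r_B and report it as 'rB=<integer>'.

m = -36513
d = (-27, 2);  v_rel = (-6, 9),  |v_rel|² = 117
v_rel×d = (-6)·(2) − (9)·(-27) = 231
since m = R²·117 − 231²:  R² = (53361 + -36513) / 117 = 144
R = √144 = 12  ⇒  r_B = 12 − 8 = 4

rB=4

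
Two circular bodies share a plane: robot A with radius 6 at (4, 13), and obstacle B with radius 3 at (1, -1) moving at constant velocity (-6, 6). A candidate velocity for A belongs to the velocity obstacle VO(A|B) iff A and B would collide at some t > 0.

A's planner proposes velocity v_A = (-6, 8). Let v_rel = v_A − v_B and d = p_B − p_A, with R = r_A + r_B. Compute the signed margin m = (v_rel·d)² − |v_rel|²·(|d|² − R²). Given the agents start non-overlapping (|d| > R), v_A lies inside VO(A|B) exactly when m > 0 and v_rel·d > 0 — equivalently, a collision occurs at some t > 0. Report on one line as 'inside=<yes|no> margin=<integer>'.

d = (-3, -14),  |d|² = 205;  R = 6+3 = 9,  c = 205−9² = 124
v_rel = (0, 2),  |v_rel|² = 4;  v_rel·d = (0)·(-3) + (2)·(-14) = -28
4·t² + 56·t + 124 = 0  ⇒  m = (-28)² − 4·124 = 288
m = 288 > 0,  v_rel·d = -28 < 0  ⇒  outside

inside=no margin=288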